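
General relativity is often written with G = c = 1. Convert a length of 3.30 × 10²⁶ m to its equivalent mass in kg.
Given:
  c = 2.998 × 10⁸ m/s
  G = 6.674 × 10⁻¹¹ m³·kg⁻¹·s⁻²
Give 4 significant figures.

4.444 × 10⁵³ kg

Length → mass via c²/G.
3.30 × 10²⁶ m × (c²/G) = 4.444 × 10⁵³ kg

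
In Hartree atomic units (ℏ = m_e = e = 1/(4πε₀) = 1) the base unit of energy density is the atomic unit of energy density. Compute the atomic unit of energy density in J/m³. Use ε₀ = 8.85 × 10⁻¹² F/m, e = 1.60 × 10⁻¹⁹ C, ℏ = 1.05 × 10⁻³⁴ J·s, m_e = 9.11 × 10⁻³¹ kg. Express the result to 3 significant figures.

3.01 × 10¹³ J/m³

u_au = E_h/a₀³ = m_e⁴e¹⁰/((4πε₀)⁵ℏ⁸)
E_h = 4.38 × 10⁻¹⁸ J
a₀ = 5.26 × 10⁻¹¹ m
E_h/a₀³ = 3.01 × 10¹³ J/m³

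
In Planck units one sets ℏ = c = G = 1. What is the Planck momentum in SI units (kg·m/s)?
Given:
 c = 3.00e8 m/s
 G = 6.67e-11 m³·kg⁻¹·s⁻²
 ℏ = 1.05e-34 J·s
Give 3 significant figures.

6.52 kg·m/s

p_P = √(ℏc³/G)
  = √(42.5)
  = 6.52 kg·m/s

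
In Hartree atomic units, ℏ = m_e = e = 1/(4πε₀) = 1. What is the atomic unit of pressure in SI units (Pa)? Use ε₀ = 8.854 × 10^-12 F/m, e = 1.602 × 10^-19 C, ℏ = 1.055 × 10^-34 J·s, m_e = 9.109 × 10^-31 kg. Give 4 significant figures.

Dimensional analysis gives P_au = E_h/a₀³ = m_e⁴e¹⁰/((4πε₀)⁵ℏ⁸).
E_h = 4.354 × 10^-18 J
a₀ = 5.297 × 10^-11 m
E_h/a₀³ = 2.929 × 10^13 Pa

2.929 × 10^13 Pa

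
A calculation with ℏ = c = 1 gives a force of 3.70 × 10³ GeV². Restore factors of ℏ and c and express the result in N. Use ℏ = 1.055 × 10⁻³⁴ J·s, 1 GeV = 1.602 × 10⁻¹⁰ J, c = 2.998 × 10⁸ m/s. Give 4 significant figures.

3.002 × 10⁹ N

Force is [E]/[L] = [E]²/(ℏc); restore (ℏc)⁻¹.
1 GeV² → 1/(ℏc) × (1 GeV in J)² = 8.114 × 10⁵ N.
Result: 3.70 × 10³ × 8.114 × 10⁵ = 3.002 × 10⁹ N.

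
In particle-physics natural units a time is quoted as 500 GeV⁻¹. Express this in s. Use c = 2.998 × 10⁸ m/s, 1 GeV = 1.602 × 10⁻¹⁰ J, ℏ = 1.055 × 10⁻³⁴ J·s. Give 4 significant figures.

3.293 × 10⁻²² s

A time is [E]⁻¹ in ℏ=c=1; restore one factor of ℏ.
1 GeV⁻¹ → ℏ × (1 GeV in J)⁻¹ = 6.586 × 10⁻²⁵ s.
Result: 500 × 6.586 × 10⁻²⁵ = 3.293 × 10⁻²² s.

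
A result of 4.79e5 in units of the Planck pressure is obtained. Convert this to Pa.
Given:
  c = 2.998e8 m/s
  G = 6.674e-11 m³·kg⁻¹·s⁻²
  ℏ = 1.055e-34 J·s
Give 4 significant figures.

2.219e119 Pa

One Planck pressure: p_P = c⁷/(ℏG²) = 4.632e113 Pa.
4.79e5 × 4.632e113 Pa = 2.219e119 Pa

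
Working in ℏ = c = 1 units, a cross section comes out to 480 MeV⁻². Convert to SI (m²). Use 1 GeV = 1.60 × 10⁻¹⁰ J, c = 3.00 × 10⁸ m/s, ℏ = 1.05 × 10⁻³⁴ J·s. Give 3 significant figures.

Area is [L]² = [E]⁻²·(ℏc)²; restore (ℏc)².
1 GeV⁻² → (ℏc)² × (1 GeV in J)⁻² = 3.88 × 10⁻³² m².
Convert the energy scale: 480 MeV⁻² = 4.80 × 10⁸ GeV⁻².
Result: 4.80 × 10⁸ × 3.88 × 10⁻³² = 1.86 × 10⁻²³ m².

1.86 × 10⁻²³ m²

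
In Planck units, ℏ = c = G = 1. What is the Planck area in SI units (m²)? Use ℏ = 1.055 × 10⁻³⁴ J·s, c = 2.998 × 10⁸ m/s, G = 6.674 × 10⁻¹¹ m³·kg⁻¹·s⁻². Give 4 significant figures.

From ℏ = c = G = 1 the area scale is A_P = ℏG/c³.
  = 7.041 × 10⁻⁴⁵ / 2.695 × 10²⁵
  = 2.613 × 10⁻⁷⁰ m²

2.613 × 10⁻⁷⁰ m²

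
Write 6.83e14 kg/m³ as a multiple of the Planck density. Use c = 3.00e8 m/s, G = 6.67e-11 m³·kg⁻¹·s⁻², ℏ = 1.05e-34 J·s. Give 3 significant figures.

1.31e-82

Planck density: ρ_P = c⁵/(ℏG²) = 5.20e96 kg/m³.
6.83e14 / 5.20e96 = 1.31e-82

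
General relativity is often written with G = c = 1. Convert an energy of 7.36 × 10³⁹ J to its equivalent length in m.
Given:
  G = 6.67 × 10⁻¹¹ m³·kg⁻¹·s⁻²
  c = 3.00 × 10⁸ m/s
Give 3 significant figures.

Energy → length via G/c⁴.
7.36 × 10³⁹ J × (G/c⁴) = 6.06 × 10⁻⁵ m

6.06 × 10⁻⁵ m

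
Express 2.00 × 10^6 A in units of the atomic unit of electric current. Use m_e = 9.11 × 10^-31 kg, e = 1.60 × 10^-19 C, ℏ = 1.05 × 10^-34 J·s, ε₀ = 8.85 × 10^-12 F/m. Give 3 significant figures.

3.00 × 10^8

atomic unit of electric current: I_au = e E_h/ℏ = m_e e⁵/((4πε₀)²ℏ³) = 6.67 × 10^-3 A.
2.00 × 10^6 / 6.67 × 10^-3 = 3.00 × 10^8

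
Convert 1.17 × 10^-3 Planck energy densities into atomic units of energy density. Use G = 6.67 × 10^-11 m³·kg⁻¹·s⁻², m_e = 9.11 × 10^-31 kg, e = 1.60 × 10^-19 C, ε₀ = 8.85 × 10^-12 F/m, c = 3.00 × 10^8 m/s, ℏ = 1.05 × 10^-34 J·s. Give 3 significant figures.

Planck energy density: u_P = c⁷/(ℏG²) = 4.68 × 10^113 J/m³
atomic unit of energy density: u_au = E_h/a₀³ = m_e⁴e¹⁰/((4πε₀)⁵ℏ⁸) = 3.01 × 10^13 J/m³
1.17 × 10^-3 × 4.68 × 10^113 / 3.01 × 10^13 = 1.82 × 10^97

1.82 × 10^97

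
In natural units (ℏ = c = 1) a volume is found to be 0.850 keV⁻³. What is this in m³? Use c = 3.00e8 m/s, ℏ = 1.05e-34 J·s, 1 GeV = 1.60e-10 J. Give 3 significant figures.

Volume is [L]³ = [E]⁻³·(ℏc)³.
1 GeV⁻³ → (ℏc)³ × (1 GeV in J)⁻³ = 7.63e-48 m³.
Convert the energy scale: 0.850 keV⁻³ = 8.50e17 GeV⁻³.
Result: 8.50e17 × 7.63e-48 = 6.49e-30 m³.

6.49e-30 m³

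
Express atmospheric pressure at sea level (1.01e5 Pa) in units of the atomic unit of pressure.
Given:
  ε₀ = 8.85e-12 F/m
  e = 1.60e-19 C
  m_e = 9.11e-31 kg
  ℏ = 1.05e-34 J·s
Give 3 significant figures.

3.35e-9

atomic unit of pressure: P_au = E_h/a₀³ = m_e⁴e¹⁰/((4πε₀)⁵ℏ⁸) = 3.01e13 Pa.
1.01e5 / 3.01e13 = 3.35e-9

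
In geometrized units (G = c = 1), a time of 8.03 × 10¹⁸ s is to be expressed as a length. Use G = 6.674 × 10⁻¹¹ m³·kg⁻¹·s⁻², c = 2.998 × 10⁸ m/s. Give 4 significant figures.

Time → length via c.
8.03 × 10¹⁸ s × (c) = 2.407 × 10²⁷ m

2.407 × 10²⁷ m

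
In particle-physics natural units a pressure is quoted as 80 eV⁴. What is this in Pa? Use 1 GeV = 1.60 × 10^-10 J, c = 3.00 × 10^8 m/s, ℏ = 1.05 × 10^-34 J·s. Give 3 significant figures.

1.68 × 10^3 Pa

Pressure is [E]/[L]³ = [E]⁴/(ℏc)³.
1 GeV⁴ → 1/(ℏc)³ × (1 GeV in J)⁴ = 2.10 × 10^37 Pa.
Convert the energy scale: 80 eV⁴ = 8.00 × 10^-35 GeV⁴.
Result: 8.00 × 10^-35 × 2.10 × 10^37 = 1.68 × 10^3 Pa.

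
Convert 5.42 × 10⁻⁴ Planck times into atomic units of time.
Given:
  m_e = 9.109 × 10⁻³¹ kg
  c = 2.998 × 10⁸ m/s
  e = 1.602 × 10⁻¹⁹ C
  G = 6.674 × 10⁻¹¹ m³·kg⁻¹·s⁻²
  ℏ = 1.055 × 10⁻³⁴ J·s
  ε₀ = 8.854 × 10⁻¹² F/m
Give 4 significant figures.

Planck time: t_P = √(ℏG/c⁵) = 5.392 × 10⁻⁴⁴ s
atomic unit of time: τ_au = (4πε₀)²ℏ³/(m_e e⁴) = 2.423 × 10⁻¹⁷ s
5.42 × 10⁻⁴ × 5.392 × 10⁻⁴⁴ / 2.423 × 10⁻¹⁷ = 1.206 × 10⁻³⁰

1.206 × 10⁻³⁰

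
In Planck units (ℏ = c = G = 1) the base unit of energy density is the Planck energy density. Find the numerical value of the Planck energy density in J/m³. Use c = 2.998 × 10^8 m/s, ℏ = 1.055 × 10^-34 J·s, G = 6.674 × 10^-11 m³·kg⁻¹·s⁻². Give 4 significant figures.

4.632 × 10^113 J/m³

u_P = c⁷/(ℏG²)
  = 2.177 × 10^59 / 4.699 × 10^-55
  = 4.632 × 10^113 J/m³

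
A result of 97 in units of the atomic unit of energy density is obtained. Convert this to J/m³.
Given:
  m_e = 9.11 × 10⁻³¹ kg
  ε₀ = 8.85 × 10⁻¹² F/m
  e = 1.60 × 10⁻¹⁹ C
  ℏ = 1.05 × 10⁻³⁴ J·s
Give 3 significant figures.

One atomic unit of energy density: u_au = E_h/a₀³ = m_e⁴e¹⁰/((4πε₀)⁵ℏ⁸) = 3.01 × 10¹³ J/m³.
97 × 3.01 × 10¹³ J/m³ = 2.92 × 10¹⁵ J/m³

2.92 × 10¹⁵ J/m³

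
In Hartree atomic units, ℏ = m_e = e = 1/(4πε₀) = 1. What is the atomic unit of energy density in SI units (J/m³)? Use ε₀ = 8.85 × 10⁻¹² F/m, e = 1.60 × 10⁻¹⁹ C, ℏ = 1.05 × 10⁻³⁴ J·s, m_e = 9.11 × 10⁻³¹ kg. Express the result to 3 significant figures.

The unique combination of the constants set to 1 with dimensions of energy density is u_au = E_h/a₀³ = m_e⁴e¹⁰/((4πε₀)⁵ℏ⁸).
E_h = 4.38 × 10⁻¹⁸ J
a₀ = 5.26 × 10⁻¹¹ m
E_h/a₀³ = 3.01 × 10¹³ J/m³

3.01 × 10¹³ J/m³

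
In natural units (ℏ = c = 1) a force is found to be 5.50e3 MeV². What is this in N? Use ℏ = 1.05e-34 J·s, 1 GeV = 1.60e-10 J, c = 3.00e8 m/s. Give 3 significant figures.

Force is [E]/[L] = [E]²/(ℏc); restore (ℏc)⁻¹.
1 GeV² → 1/(ℏc) × (1 GeV in J)² = 8.13e5 N.
Convert the energy scale: 5.50e3 MeV² = 5.50e-3 GeV².
Result: 5.50e-3 × 8.13e5 = 4.47e3 N.

4.47e3 N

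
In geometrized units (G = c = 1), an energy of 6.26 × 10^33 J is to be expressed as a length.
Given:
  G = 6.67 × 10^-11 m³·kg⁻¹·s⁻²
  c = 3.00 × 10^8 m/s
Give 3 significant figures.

5.15 × 10^-11 m

Energy → length via G/c⁴.
6.26 × 10^33 J × (G/c⁴) = 5.15 × 10^-11 m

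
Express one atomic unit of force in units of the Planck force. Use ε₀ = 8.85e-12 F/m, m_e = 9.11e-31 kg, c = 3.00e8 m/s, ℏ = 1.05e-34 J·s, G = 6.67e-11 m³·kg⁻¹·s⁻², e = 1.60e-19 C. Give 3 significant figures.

6.86e-52

atomic unit of force: F_au = E_h/a₀ = m_e²e⁶/((4πε₀)³ℏ⁴) = 8.33e-8 N
Planck force: F_P = c⁴/G = 1.21e44 N
ratio = 8.33e-8 / 1.21e44 = 6.86e-52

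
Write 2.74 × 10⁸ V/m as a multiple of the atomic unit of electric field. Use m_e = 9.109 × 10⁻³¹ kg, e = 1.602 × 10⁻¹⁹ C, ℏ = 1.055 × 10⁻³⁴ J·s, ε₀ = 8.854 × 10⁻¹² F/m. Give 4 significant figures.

5.340 × 10⁻⁴

atomic unit of electric field: E_au = E_h/(e a₀) = m_e²e⁵/((4πε₀)³ℏ⁴) = 5.131 × 10¹¹ V/m.
2.74 × 10⁸ / 5.131 × 10¹¹ = 5.340 × 10⁻⁴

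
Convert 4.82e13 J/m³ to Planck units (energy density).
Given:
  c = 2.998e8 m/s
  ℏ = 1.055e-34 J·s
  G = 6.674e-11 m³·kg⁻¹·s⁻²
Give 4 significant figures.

Planck energy density: u_P = c⁷/(ℏG²) = 4.632e113 J/m³.
4.82e13 / 4.632e113 = 1.041e-100

1.041e-100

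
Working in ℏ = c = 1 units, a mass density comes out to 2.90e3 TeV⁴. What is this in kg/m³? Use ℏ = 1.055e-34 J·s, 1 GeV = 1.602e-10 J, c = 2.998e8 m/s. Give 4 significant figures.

Mass density is [E]/(c²[L]³) = [E]⁴/(ℏ³c⁵).
1 GeV⁴ → 1/(ℏ³c⁵) × (1 GeV in J)⁴ = 2.316e20 kg/m³.
Convert the energy scale: 2.90e3 TeV⁴ = 2.90e15 GeV⁴.
Result: 2.90e15 × 2.316e20 = 6.716e35 kg/m³.

6.716e35 kg/m³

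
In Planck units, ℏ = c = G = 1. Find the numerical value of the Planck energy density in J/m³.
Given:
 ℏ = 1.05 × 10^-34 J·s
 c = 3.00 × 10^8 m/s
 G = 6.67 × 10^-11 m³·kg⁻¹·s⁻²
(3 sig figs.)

The unique combination of the constants set to 1 with dimensions of energy density is u_P = c⁷/(ℏG²).
  = 2.19 × 10^59 / 4.67 × 10^-55
  = 4.68 × 10^113 J/m³

4.68 × 10^113 J/m³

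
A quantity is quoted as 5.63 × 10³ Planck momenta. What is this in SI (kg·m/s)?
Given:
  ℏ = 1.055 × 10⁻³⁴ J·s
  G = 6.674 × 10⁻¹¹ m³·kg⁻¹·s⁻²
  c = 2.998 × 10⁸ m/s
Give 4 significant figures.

One Planck momentum: p_P = √(ℏc³/G) = 6.527 kg·m/s.
5.63 × 10³ × 6.527 kg·m/s = 3.674 × 10⁴ kg·m/s

3.674 × 10⁴ kg·m/s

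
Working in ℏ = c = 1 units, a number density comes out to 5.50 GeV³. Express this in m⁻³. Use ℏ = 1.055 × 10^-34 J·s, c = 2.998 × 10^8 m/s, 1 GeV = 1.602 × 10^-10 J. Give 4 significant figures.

7.147 × 10^47 m⁻³

Number density is [L]⁻³ = [E]³/(ℏc)³.
1 GeV³ → 1/(ℏc)³ × (1 GeV in J)³ = 1.299 × 10^47 m⁻³.
Result: 5.50 × 1.299 × 10^47 = 7.147 × 10^47 m⁻³.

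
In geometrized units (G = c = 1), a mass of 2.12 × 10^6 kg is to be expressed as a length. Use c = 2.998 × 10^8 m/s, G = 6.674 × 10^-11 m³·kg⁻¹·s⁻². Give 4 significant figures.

1.574 × 10^-21 m

In G = c = 1 units mass has dimensions of length; the conversion factor is G/c².
2.12 × 10^6 kg × (G/c²) = 1.574 × 10^-21 m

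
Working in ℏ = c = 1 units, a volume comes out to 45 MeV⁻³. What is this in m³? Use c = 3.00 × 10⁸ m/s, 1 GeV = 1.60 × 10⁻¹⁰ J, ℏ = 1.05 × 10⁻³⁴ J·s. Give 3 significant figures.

3.43 × 10⁻³⁷ m³

Volume is [L]³ = [E]⁻³·(ℏc)³.
1 GeV⁻³ → (ℏc)³ × (1 GeV in J)⁻³ = 7.63 × 10⁻⁴⁸ m³.
Convert the energy scale: 45 MeV⁻³ = 4.50 × 10¹⁰ GeV⁻³.
Result: 4.50 × 10¹⁰ × 7.63 × 10⁻⁴⁸ = 3.43 × 10⁻³⁷ m³.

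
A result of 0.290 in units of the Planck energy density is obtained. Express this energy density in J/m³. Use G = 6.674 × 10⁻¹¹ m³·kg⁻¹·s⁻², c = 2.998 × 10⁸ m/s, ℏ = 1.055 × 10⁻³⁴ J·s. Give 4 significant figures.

1.343 × 10¹¹³ J/m³

One Planck energy density: u_P = c⁷/(ℏG²) = 4.632 × 10¹¹³ J/m³.
0.290 × 4.632 × 10¹¹³ J/m³ = 1.343 × 10¹¹³ J/m³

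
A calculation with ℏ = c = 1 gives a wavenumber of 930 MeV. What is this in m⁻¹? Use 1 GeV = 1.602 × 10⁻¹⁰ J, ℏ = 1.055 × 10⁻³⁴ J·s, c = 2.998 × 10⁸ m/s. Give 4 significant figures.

Inverse length is [E]/(ℏc).
1 GeV → 1/(ℏc) × (1 GeV in J) = 5.065 × 10¹⁵ m⁻¹.
Convert the energy scale: 930 MeV = 0.930 GeV.
Result: 0.930 × 5.065 × 10¹⁵ = 4.710 × 10¹⁵ m⁻¹.

4.710 × 10¹⁵ m⁻¹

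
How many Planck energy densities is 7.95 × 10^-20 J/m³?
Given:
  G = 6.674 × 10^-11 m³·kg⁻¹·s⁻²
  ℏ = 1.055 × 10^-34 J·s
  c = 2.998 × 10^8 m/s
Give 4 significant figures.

1.716 × 10^-133

Planck energy density: u_P = c⁷/(ℏG²) = 4.632 × 10^113 J/m³.
7.95 × 10^-20 / 4.632 × 10^113 = 1.716 × 10^-133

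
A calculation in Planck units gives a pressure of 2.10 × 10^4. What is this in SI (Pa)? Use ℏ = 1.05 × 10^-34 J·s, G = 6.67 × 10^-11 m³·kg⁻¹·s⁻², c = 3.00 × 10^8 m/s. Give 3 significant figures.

9.83 × 10^117 Pa

One Planck pressure: p_P = c⁷/(ℏG²) = 4.68 × 10^113 Pa.
2.10 × 10^4 × 4.68 × 10^113 Pa = 9.83 × 10^117 Pa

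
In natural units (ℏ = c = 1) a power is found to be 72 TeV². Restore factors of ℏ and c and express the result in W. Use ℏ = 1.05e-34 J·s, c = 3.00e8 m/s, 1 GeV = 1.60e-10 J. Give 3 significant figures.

Power is [E]/[T] = [E]²/ℏ.
1 GeV² → 1/ℏ × (1 GeV in J)² = 2.44e14 W.
Convert the energy scale: 72 TeV² = 7.20e7 GeV².
Result: 7.20e7 × 2.44e14 = 1.76e22 W.

1.76e22 W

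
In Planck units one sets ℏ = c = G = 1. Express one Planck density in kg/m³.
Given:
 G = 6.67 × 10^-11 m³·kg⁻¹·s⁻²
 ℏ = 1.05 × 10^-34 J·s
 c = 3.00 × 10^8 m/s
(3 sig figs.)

ρ_P = c⁵/(ℏG²)
  = 2.43 × 10^42 / 4.67 × 10^-55
  = 5.20 × 10^96 kg/m³

5.20 × 10^96 kg/m³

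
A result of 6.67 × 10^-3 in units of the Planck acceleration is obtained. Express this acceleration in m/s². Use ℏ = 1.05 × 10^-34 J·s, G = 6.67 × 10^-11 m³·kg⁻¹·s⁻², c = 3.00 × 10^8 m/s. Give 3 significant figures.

3.73 × 10^49 m/s²

One Planck acceleration: a_P = √(c⁷/(ℏG)) = 5.59 × 10^51 m/s².
6.67 × 10^-3 × 5.59 × 10^51 m/s² = 3.73 × 10^49 m/s²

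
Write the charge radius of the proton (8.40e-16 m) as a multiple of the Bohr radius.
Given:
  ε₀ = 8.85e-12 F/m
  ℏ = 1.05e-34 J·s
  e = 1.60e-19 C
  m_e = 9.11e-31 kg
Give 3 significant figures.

Bohr radius: a₀ = 4πε₀ℏ²/(m_e e²) = 5.26e-11 m.
8.40e-16 / 5.26e-11 = 1.60e-5

1.60e-5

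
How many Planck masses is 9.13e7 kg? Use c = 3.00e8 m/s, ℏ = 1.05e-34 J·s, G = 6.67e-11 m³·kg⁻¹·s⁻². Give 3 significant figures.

Planck mass: m_P = √(ℏc/G) = 2.17e-8 kg.
9.13e7 / 2.17e-8 = 4.20e15

4.20e15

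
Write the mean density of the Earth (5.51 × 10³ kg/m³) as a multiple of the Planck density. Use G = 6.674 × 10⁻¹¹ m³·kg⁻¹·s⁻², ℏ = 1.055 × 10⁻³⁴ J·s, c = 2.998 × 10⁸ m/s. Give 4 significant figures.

1.069 × 10⁻⁹³

Planck density: ρ_P = c⁵/(ℏG²) = 5.154 × 10⁹⁶ kg/m³.
5.51 × 10³ / 5.154 × 10⁹⁶ = 1.069 × 10⁻⁹³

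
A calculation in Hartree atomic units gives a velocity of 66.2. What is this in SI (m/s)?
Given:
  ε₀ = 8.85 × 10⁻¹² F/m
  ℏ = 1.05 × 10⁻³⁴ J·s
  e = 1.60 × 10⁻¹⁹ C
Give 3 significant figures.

One atomic unit of velocity: v_au = e²/(4πε₀ℏ) = 2.19 × 10⁶ m/s.
66.2 × 2.19 × 10⁶ m/s = 1.45 × 10⁸ m/s

1.45 × 10⁸ m/s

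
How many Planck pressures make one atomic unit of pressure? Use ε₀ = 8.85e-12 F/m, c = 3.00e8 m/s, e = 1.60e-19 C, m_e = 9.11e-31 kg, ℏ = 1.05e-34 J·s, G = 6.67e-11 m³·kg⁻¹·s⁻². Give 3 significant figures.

atomic unit of pressure: P_au = E_h/a₀³ = m_e⁴e¹⁰/((4πε₀)⁵ℏ⁸) = 3.01e13 Pa
Planck pressure: p_P = c⁷/(ℏG²) = 4.68e113 Pa
ratio = 3.01e13 / 4.68e113 = 6.44e-101

6.44e-101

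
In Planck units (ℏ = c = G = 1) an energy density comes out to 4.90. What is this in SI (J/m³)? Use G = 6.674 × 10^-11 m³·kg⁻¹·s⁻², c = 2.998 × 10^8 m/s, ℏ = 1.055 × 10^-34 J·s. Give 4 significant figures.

One Planck energy density: u_P = c⁷/(ℏG²) = 4.632 × 10^113 J/m³.
4.90 × 4.632 × 10^113 J/m³ = 2.270 × 10^114 J/m³

2.270 × 10^114 J/m³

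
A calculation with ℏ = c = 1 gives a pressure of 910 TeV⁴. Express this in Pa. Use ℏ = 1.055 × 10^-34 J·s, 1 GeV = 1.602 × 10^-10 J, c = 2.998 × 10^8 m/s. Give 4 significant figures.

1.894 × 10^52 Pa

Pressure is [E]/[L]³ = [E]⁴/(ℏc)³.
1 GeV⁴ → 1/(ℏc)³ × (1 GeV in J)⁴ = 2.082 × 10^37 Pa.
Convert the energy scale: 910 TeV⁴ = 9.10 × 10^14 GeV⁴.
Result: 9.10 × 10^14 × 2.082 × 10^37 = 1.894 × 10^52 Pa.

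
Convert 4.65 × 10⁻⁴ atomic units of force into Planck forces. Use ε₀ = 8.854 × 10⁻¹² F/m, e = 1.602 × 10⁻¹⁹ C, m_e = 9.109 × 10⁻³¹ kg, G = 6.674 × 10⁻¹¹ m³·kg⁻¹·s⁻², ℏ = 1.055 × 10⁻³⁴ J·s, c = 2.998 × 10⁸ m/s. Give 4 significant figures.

atomic unit of force: F_au = E_h/a₀ = m_e²e⁶/((4πε₀)³ℏ⁴) = 8.220 × 10⁻⁸ N
Planck force: F_P = c⁴/G = 1.210 × 10⁴⁴ N
4.65 × 10⁻⁴ × 8.220 × 10⁻⁸ / 1.210 × 10⁴⁴ = 3.158 × 10⁻⁵⁵

3.158 × 10⁻⁵⁵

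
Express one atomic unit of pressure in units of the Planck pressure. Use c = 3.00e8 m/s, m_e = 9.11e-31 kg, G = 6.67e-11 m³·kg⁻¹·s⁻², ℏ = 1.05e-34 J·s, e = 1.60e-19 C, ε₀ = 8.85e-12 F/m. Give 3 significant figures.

6.44e-101

atomic unit of pressure: P_au = E_h/a₀³ = m_e⁴e¹⁰/((4πε₀)⁵ℏ⁸) = 3.01e13 Pa
Planck pressure: p_P = c⁷/(ℏG²) = 4.68e113 Pa
ratio = 3.01e13 / 4.68e113 = 6.44e-101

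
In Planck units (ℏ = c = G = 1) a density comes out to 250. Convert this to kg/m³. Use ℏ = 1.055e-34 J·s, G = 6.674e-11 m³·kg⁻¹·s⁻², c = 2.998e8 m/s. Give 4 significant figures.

1.288e99 kg/m³

One Planck density: ρ_P = c⁵/(ℏG²) = 5.154e96 kg/m³.
250 × 5.154e96 kg/m³ = 1.288e99 kg/m³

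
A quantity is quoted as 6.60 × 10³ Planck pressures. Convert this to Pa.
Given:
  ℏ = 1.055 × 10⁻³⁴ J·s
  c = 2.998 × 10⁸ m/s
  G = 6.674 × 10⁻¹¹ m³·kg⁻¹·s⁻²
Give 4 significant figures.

3.057 × 10¹¹⁷ Pa

One Planck pressure: p_P = c⁷/(ℏG²) = 4.632 × 10¹¹³ Pa.
6.60 × 10³ × 4.632 × 10¹¹³ Pa = 3.057 × 10¹¹⁷ Pa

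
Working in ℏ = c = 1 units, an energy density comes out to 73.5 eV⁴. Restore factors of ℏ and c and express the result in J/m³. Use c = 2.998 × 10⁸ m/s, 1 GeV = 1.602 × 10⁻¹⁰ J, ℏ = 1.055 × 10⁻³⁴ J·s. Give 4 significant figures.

1.530 × 10³ J/m³

[E]/[L]³ = [E]⁴/(ℏc)³; restore (ℏc)⁻³.
1 GeV⁴ → 1/(ℏc)³ × (1 GeV in J)⁴ = 2.082 × 10³⁷ J/m³.
Convert the energy scale: 73.5 eV⁴ = 7.35 × 10⁻³⁵ GeV⁴.
Result: 7.35 × 10⁻³⁵ × 2.082 × 10³⁷ = 1.530 × 10³ J/m³.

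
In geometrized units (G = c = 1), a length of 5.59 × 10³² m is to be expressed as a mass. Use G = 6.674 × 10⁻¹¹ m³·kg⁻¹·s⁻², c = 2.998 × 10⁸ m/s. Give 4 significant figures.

Length → mass via c²/G.
5.59 × 10³² m × (c²/G) = 7.528 × 10⁵⁹ kg

7.528 × 10⁵⁹ kg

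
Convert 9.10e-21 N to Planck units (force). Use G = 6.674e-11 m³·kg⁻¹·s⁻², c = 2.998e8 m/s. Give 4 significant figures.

Planck force: F_P = c⁴/G = 1.210e44 N.
9.10e-21 / 1.210e44 = 7.518e-65

7.518e-65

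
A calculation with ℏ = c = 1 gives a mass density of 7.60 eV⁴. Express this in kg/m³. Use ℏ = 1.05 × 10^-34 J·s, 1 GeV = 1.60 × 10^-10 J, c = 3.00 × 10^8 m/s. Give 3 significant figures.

1.77 × 10^-15 kg/m³

Mass density is [E]/(c²[L]³) = [E]⁴/(ℏ³c⁵).
1 GeV⁴ → 1/(ℏ³c⁵) × (1 GeV in J)⁴ = 2.33 × 10^20 kg/m³.
Convert the energy scale: 7.60 eV⁴ = 7.60 × 10^-36 GeV⁴.
Result: 7.60 × 10^-36 × 2.33 × 10^20 = 1.77 × 10^-15 kg/m³.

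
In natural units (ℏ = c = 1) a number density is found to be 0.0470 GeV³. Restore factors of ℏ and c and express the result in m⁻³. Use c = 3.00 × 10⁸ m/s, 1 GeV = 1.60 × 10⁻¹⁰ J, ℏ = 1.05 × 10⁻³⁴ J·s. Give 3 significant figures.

Number density is [L]⁻³ = [E]³/(ℏc)³.
1 GeV³ → 1/(ℏc)³ × (1 GeV in J)³ = 1.31 × 10⁴⁷ m⁻³.
Result: 0.0470 × 1.31 × 10⁴⁷ = 6.16 × 10⁴⁵ m⁻³.

6.16 × 10⁴⁵ m⁻³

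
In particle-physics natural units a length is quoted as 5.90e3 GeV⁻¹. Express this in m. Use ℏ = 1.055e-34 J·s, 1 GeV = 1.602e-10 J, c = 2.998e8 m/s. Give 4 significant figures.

1.165e-12 m

A length is [E]⁻¹ in ℏ=c=1; restore one factor of ℏc.
1 GeV⁻¹ → ℏc × (1 GeV in J)⁻¹ = 1.974e-16 m.
Result: 5.90e3 × 1.974e-16 = 1.165e-12 m.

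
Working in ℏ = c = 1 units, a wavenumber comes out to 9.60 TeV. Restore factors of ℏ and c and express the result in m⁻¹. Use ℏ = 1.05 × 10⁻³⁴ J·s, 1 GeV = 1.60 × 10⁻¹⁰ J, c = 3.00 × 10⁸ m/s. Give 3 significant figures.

4.88 × 10¹⁹ m⁻¹

Inverse length is [E]/(ℏc).
1 GeV → 1/(ℏc) × (1 GeV in J) = 5.08 × 10¹⁵ m⁻¹.
Convert the energy scale: 9.60 TeV = 9.60 × 10³ GeV.
Result: 9.60 × 10³ × 5.08 × 10¹⁵ = 4.88 × 10¹⁹ m⁻¹.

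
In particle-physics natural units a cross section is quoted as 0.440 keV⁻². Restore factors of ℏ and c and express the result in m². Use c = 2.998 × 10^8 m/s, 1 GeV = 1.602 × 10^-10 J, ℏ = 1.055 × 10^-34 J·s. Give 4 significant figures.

1.715 × 10^-20 m²

Area is [L]² = [E]⁻²·(ℏc)²; restore (ℏc)².
1 GeV⁻² → (ℏc)² × (1 GeV in J)⁻² = 3.898 × 10^-32 m².
Convert the energy scale: 0.440 keV⁻² = 4.40 × 10^11 GeV⁻².
Result: 4.40 × 10^11 × 3.898 × 10^-32 = 1.715 × 10^-20 m².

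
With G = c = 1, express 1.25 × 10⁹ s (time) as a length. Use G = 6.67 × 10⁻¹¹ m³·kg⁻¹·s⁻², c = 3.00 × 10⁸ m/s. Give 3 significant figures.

3.75 × 10¹⁷ m

Time → length via c.
1.25 × 10⁹ s × (c) = 3.75 × 10¹⁷ m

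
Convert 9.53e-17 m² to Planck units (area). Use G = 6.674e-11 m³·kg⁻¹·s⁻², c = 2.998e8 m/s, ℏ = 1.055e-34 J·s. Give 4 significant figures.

Planck area: A_P = ℏG/c³ = 2.613e-70 m².
9.53e-17 / 2.613e-70 = 3.647e53

3.647e53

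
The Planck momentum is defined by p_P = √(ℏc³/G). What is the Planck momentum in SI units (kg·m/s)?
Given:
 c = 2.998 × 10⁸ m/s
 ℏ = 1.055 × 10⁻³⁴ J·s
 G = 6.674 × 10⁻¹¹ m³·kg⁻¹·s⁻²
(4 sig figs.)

p_P = √(ℏc³/G)
  = √(42.60)
  = 6.527 kg·m/s

6.527 kg·m/s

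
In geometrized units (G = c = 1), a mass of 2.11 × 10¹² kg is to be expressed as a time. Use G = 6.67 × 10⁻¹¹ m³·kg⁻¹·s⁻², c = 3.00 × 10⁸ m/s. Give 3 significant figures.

Mass → time via G/c³.
2.11 × 10¹² kg × (G/c³) = 5.21 × 10⁻²⁴ s

5.21 × 10⁻²⁴ s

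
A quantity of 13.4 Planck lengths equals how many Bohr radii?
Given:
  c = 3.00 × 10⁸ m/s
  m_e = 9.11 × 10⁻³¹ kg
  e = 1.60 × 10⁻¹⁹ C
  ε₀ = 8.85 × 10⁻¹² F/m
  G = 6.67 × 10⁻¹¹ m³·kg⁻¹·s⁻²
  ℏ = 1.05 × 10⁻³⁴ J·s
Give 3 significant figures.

4.10 × 10⁻²⁴

Planck length: ℓ_P = √(ℏG/c³) = 1.61 × 10⁻³⁵ m
Bohr radius: a₀ = 4πε₀ℏ²/(m_e e²) = 5.26 × 10⁻¹¹ m
13.4 × 1.61 × 10⁻³⁵ / 5.26 × 10⁻¹¹ = 4.10 × 10⁻²⁴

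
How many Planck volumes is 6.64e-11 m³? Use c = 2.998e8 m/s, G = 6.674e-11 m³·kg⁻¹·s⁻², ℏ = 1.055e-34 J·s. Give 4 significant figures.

1.572e94

Planck volume: V_P = (ℏG/c³)^(3/2) = 4.224e-105 m³.
6.64e-11 / 4.224e-105 = 1.572e94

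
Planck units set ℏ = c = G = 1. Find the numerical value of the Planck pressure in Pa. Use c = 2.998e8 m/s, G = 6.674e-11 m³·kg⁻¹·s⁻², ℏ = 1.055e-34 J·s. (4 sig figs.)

From ℏ = c = G = 1 the pressure scale is p_P = c⁷/(ℏG²).
  = 2.177e59 / 4.699e-55
  = 4.632e113 Pa

4.632e113 Pa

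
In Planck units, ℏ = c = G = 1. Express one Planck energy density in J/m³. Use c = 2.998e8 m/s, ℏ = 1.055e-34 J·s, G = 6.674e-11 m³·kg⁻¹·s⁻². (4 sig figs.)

4.632e113 J/m³

From ℏ = c = G = 1 the energy density scale is u_P = c⁷/(ℏG²).
  = 2.177e59 / 4.699e-55
  = 4.632e113 J/m³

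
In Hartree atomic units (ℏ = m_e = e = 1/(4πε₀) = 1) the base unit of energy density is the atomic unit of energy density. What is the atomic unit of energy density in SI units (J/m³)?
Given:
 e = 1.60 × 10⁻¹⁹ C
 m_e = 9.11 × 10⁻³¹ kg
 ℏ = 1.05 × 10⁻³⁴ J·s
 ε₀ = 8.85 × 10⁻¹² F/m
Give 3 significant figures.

u_au = E_h/a₀³ = m_e⁴e¹⁰/((4πε₀)⁵ℏ⁸)
E_h = 4.38 × 10⁻¹⁸ J
a₀ = 5.26 × 10⁻¹¹ m
E_h/a₀³ = 3.01 × 10¹³ J/m³

3.01 × 10¹³ J/m³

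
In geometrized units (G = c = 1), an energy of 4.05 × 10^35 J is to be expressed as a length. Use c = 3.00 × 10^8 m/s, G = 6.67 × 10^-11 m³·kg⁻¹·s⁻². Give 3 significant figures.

3.33 × 10^-9 m

Energy → length via G/c⁴.
4.05 × 10^35 J × (G/c⁴) = 3.33 × 10^-9 m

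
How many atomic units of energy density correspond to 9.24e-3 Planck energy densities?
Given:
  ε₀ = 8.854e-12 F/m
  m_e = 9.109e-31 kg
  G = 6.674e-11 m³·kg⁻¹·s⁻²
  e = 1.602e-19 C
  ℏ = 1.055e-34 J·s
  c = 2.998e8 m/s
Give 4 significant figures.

Planck energy density: u_P = c⁷/(ℏG²) = 4.632e113 J/m³
atomic unit of energy density: u_au = E_h/a₀³ = m_e⁴e¹⁰/((4πε₀)⁵ℏ⁸) = 2.929e13 J/m³
9.24e-3 × 4.632e113 / 2.929e13 = 1.461e98

1.461e98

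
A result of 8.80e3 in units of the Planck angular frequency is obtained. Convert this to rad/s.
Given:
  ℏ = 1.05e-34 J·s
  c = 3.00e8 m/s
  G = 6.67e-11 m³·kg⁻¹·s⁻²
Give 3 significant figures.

1.64e47 rad/s

One Planck angular frequency: ω_P = √(c⁵/(ℏG)) = 1.86e43 rad/s.
8.80e3 × 1.86e43 rad/s = 1.64e47 rad/s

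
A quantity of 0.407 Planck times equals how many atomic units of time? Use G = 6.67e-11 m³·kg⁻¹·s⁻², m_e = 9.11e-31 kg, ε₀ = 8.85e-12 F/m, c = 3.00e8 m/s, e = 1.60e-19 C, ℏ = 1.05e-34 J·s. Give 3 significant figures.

Planck time: t_P = √(ℏG/c⁵) = 5.37e-44 s
atomic unit of time: τ_au = (4πε₀)²ℏ³/(m_e e⁴) = 2.40e-17 s
0.407 × 5.37e-44 / 2.40e-17 = 9.11e-28

9.11e-28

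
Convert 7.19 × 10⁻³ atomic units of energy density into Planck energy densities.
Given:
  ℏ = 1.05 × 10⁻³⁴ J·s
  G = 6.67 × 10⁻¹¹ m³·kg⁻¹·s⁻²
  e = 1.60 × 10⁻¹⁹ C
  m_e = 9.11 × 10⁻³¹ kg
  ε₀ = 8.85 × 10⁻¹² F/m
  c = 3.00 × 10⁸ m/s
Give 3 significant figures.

atomic unit of energy density: u_au = E_h/a₀³ = m_e⁴e¹⁰/((4πε₀)⁵ℏ⁸) = 3.01 × 10¹³ J/m³
Planck energy density: u_P = c⁷/(ℏG²) = 4.68 × 10¹¹³ J/m³
7.19 × 10⁻³ × 3.01 × 10¹³ / 4.68 × 10¹¹³ = 4.63 × 10⁻¹⁰³

4.63 × 10⁻¹⁰³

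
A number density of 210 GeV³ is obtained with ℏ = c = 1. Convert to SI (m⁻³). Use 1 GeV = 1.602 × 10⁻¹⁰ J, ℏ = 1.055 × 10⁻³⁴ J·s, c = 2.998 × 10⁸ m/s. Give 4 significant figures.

Number density is [L]⁻³ = [E]³/(ℏc)³.
1 GeV³ → 1/(ℏc)³ × (1 GeV in J)³ = 1.299 × 10⁴⁷ m⁻³.
Result: 210 × 1.299 × 10⁴⁷ = 2.729 × 10⁴⁹ m⁻³.

2.729 × 10⁴⁹ m⁻³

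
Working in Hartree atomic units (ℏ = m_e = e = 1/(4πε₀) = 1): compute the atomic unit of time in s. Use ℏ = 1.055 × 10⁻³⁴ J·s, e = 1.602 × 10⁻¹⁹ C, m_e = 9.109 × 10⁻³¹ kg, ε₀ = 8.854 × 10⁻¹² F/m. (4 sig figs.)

2.423 × 10⁻¹⁷ s

Dimensional analysis gives τ_au = (4πε₀)²ℏ³/(m_e e⁴).
E_h = 4.354 × 10⁻¹⁸ J
ℏ/E_h = 2.423 × 10⁻¹⁷ s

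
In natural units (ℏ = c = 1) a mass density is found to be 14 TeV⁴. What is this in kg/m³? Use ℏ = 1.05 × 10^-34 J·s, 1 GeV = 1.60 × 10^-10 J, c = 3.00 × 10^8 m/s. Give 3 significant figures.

3.26 × 10^33 kg/m³

Mass density is [E]/(c²[L]³) = [E]⁴/(ℏ³c⁵).
1 GeV⁴ → 1/(ℏ³c⁵) × (1 GeV in J)⁴ = 2.33 × 10^20 kg/m³.
Convert the energy scale: 14 TeV⁴ = 1.40 × 10^13 GeV⁴.
Result: 1.40 × 10^13 × 2.33 × 10^20 = 3.26 × 10^33 kg/m³.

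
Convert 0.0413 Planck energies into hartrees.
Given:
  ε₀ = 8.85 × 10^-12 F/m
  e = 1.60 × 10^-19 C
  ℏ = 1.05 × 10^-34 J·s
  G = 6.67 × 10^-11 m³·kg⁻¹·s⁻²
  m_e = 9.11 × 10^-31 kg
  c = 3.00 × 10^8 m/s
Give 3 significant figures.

Planck energy: E_P = √(ℏc⁵/G) = 1.96 × 10^9 J
hartree: E_h = m_e e⁴/(4πε₀ℏ)² = 4.38 × 10^-18 J
0.0413 × 1.96 × 10^9 / 4.38 × 10^-18 = 1.84 × 10^25

1.84 × 10^25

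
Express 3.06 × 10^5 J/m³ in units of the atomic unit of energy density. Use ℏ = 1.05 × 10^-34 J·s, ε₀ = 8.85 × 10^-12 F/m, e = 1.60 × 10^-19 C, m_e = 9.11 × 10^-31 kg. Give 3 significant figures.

1.02 × 10^-8

atomic unit of energy density: u_au = E_h/a₀³ = m_e⁴e¹⁰/((4πε₀)⁵ℏ⁸) = 3.01 × 10^13 J/m³.
3.06 × 10^5 / 3.01 × 10^13 = 1.02 × 10^-8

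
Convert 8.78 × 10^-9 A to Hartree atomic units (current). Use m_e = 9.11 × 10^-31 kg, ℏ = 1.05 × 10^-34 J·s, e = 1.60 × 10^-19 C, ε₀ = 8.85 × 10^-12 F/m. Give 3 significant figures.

1.32 × 10^-6

atomic unit of electric current: I_au = e E_h/ℏ = m_e e⁵/((4πε₀)²ℏ³) = 6.67 × 10^-3 A.
8.78 × 10^-9 / 6.67 × 10^-3 = 1.32 × 10^-6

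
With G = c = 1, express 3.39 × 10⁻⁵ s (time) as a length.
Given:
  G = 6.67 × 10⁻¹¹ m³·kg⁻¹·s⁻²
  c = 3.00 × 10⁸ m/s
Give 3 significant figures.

Time → length via c.
3.39 × 10⁻⁵ s × (c) = 1.02 × 10⁴ m

1.02 × 10⁴ m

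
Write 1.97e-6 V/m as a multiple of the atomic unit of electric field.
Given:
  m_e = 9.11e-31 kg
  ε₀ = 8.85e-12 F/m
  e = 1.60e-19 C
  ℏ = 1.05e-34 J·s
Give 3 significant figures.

3.78e-18

atomic unit of electric field: E_au = E_h/(e a₀) = m_e²e⁵/((4πε₀)³ℏ⁴) = 5.20e11 V/m.
1.97e-6 / 5.20e11 = 3.78e-18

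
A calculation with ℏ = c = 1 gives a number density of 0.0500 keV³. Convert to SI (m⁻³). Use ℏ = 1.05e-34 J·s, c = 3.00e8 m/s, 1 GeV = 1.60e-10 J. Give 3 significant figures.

Number density is [L]⁻³ = [E]³/(ℏc)³.
1 GeV³ → 1/(ℏc)³ × (1 GeV in J)³ = 1.31e47 m⁻³.
Convert the energy scale: 0.0500 keV³ = 5.00e-20 GeV³.
Result: 5.00e-20 × 1.31e47 = 6.55e27 m⁻³.

6.55e27 m⁻³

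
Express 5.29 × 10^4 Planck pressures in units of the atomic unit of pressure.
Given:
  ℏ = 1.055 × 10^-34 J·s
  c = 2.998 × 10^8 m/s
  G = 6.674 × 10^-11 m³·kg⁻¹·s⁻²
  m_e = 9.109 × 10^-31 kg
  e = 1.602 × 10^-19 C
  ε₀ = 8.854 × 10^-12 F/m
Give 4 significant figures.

8.366 × 10^104

Planck pressure: p_P = c⁷/(ℏG²) = 4.632 × 10^113 Pa
atomic unit of pressure: P_au = E_h/a₀³ = m_e⁴e¹⁰/((4πε₀)⁵ℏ⁸) = 2.929 × 10^13 Pa
5.29 × 10^4 × 4.632 × 10^113 / 2.929 × 10^13 = 8.366 × 10^104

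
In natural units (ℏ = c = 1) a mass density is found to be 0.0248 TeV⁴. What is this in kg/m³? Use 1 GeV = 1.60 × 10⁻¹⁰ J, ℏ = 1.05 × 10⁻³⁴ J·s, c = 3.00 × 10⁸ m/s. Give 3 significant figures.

5.78 × 10³⁰ kg/m³

Mass density is [E]/(c²[L]³) = [E]⁴/(ℏ³c⁵).
1 GeV⁴ → 1/(ℏ³c⁵) × (1 GeV in J)⁴ = 2.33 × 10²⁰ kg/m³.
Convert the energy scale: 0.0248 TeV⁴ = 2.48 × 10¹⁰ GeV⁴.
Result: 2.48 × 10¹⁰ × 2.33 × 10²⁰ = 5.78 × 10³⁰ kg/m³.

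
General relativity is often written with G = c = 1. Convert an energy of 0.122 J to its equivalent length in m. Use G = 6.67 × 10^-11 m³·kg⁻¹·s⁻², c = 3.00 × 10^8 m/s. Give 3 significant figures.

1.00 × 10^-45 m

Energy → length via G/c⁴.
0.122 J × (G/c⁴) = 1.00 × 10^-45 m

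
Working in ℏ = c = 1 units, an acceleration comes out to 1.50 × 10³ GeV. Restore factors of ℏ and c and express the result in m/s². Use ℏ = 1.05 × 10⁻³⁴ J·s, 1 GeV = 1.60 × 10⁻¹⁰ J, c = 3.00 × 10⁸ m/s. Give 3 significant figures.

Acceleration is [L]/[T]² = c·[E]/ℏ.
1 GeV → c/ℏ × (1 GeV in J) = 4.57 × 10³² m/s².
Result: 1.50 × 10³ × 4.57 × 10³² = 6.86 × 10³⁵ m/s².

6.86 × 10³⁵ m/s²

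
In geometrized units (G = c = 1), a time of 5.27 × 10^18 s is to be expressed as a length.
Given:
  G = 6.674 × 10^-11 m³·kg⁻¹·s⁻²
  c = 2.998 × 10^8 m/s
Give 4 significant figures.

1.580 × 10^27 m

Time → length via c.
5.27 × 10^18 s × (c) = 1.580 × 10^27 m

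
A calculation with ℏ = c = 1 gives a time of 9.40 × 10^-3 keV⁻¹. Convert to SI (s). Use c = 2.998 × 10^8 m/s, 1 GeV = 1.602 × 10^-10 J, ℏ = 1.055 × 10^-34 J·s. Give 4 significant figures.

6.190 × 10^-21 s

A time is [E]⁻¹ in ℏ=c=1; restore one factor of ℏ.
1 GeV⁻¹ → ℏ × (1 GeV in J)⁻¹ = 6.586 × 10^-25 s.
Convert the energy scale: 9.40 × 10^-3 keV⁻¹ = 9.40 × 10^3 GeV⁻¹.
Result: 9.40 × 10^3 × 6.586 × 10^-25 = 6.190 × 10^-21 s.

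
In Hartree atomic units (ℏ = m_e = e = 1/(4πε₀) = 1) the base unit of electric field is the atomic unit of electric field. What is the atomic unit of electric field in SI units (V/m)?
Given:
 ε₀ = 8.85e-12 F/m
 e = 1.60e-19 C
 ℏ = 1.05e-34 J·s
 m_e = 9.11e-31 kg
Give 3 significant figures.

E_au = E_h/(e a₀) = m_e²e⁵/((4πε₀)³ℏ⁴)
E_h = 4.38e-18 J
a₀ = 5.26e-11 m
E_h/(e·a₀) = 5.20e11 V/m

5.20e11 V/m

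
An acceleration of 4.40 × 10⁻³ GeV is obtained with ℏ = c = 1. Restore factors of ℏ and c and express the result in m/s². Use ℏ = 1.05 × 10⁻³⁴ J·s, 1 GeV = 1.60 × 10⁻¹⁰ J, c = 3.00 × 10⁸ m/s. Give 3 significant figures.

Acceleration is [L]/[T]² = c·[E]/ℏ.
1 GeV → c/ℏ × (1 GeV in J) = 4.57 × 10³² m/s².
Result: 4.40 × 10⁻³ × 4.57 × 10³² = 2.01 × 10³⁰ m/s².

2.01 × 10³⁰ m/s²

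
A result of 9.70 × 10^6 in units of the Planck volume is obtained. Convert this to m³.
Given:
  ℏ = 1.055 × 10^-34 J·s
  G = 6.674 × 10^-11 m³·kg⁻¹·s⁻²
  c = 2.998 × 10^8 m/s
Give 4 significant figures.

One Planck volume: V_P = (ℏG/c³)^(3/2) = 4.224 × 10^-105 m³.
9.70 × 10^6 × 4.224 × 10^-105 m³ = 4.097 × 10^-98 m³

4.097 × 10^-98 m³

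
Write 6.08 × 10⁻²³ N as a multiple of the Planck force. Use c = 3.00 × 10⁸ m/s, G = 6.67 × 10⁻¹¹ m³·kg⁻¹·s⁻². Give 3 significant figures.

5.01 × 10⁻⁶⁷

Planck force: F_P = c⁴/G = 1.21 × 10⁴⁴ N.
6.08 × 10⁻²³ / 1.21 × 10⁴⁴ = 5.01 × 10⁻⁶⁷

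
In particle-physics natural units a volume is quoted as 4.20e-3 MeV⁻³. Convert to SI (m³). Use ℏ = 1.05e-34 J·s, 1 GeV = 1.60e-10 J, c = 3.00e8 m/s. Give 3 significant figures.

Volume is [L]³ = [E]⁻³·(ℏc)³.
1 GeV⁻³ → (ℏc)³ × (1 GeV in J)⁻³ = 7.63e-48 m³.
Convert the energy scale: 4.20e-3 MeV⁻³ = 4.20e6 GeV⁻³.
Result: 4.20e6 × 7.63e-48 = 3.20e-41 m³.

3.20e-41 m³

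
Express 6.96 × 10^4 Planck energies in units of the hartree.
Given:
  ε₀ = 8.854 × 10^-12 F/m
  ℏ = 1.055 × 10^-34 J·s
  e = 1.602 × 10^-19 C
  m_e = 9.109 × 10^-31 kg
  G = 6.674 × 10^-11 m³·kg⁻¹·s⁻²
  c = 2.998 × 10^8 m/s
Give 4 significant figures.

Planck energy: E_P = √(ℏc⁵/G) = 1.957 × 10^9 J
hartree: E_h = m_e e⁴/(4πε₀ℏ)² = 4.354 × 10^-18 J
6.96 × 10^4 × 1.957 × 10^9 / 4.354 × 10^-18 = 3.128 × 10^31

3.128 × 10^31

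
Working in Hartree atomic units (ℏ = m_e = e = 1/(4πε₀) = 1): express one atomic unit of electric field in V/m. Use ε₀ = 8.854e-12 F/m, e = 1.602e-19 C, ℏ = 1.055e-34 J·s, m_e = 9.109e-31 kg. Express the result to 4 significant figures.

Dimensional analysis gives E_au = E_h/(e a₀) = m_e²e⁵/((4πε₀)³ℏ⁴).
E_h = 4.354e-18 J
a₀ = 5.297e-11 m
E_h/(e·a₀) = 5.131e11 V/m

5.131e11 V/m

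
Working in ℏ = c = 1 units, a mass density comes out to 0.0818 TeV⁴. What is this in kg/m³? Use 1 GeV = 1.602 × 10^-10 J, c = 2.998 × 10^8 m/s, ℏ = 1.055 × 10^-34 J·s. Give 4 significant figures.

1.894 × 10^31 kg/m³

Mass density is [E]/(c²[L]³) = [E]⁴/(ℏ³c⁵).
1 GeV⁴ → 1/(ℏ³c⁵) × (1 GeV in J)⁴ = 2.316 × 10^20 kg/m³.
Convert the energy scale: 0.0818 TeV⁴ = 8.18 × 10^10 GeV⁴.
Result: 8.18 × 10^10 × 2.316 × 10^20 = 1.894 × 10^31 kg/m³.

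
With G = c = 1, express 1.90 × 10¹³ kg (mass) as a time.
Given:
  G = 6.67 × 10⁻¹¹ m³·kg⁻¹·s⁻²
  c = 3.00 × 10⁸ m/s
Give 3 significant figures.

4.69 × 10⁻²³ s

Mass → time via G/c³.
1.90 × 10¹³ kg × (G/c³) = 4.69 × 10⁻²³ s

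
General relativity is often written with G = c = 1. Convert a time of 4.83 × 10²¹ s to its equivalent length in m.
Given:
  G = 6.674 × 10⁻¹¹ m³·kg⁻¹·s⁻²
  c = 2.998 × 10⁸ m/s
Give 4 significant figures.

Time → length via c.
4.83 × 10²¹ s × (c) = 1.448 × 10³⁰ m

1.448 × 10³⁰ m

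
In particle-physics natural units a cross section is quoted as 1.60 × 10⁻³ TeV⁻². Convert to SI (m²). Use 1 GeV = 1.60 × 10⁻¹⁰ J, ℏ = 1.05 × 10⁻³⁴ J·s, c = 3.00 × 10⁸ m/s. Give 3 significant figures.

6.20 × 10⁻⁴¹ m²

Area is [L]² = [E]⁻²·(ℏc)²; restore (ℏc)².
1 GeV⁻² → (ℏc)² × (1 GeV in J)⁻² = 3.88 × 10⁻³² m².
Convert the energy scale: 1.60 × 10⁻³ TeV⁻² = 1.60 × 10⁻⁹ GeV⁻².
Result: 1.60 × 10⁻⁹ × 3.88 × 10⁻³² = 6.20 × 10⁻⁴¹ m².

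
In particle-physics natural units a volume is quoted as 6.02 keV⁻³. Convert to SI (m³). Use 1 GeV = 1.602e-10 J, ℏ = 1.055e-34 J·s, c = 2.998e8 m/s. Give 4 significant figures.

Volume is [L]³ = [E]⁻³·(ℏc)³.
1 GeV⁻³ → (ℏc)³ × (1 GeV in J)⁻³ = 7.696e-48 m³.
Convert the energy scale: 6.02 keV⁻³ = 6.02e18 GeV⁻³.
Result: 6.02e18 × 7.696e-48 = 4.633e-29 m³.

4.633e-29 m³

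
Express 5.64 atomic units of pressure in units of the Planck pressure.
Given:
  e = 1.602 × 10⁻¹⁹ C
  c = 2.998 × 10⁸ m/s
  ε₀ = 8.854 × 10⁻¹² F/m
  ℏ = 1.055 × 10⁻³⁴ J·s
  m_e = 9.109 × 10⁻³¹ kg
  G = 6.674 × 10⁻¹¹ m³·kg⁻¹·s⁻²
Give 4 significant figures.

3.566 × 10⁻¹⁰⁰

atomic unit of pressure: P_au = E_h/a₀³ = m_e⁴e¹⁰/((4πε₀)⁵ℏ⁸) = 2.929 × 10¹³ Pa
Planck pressure: p_P = c⁷/(ℏG²) = 4.632 × 10¹¹³ Pa
5.64 × 2.929 × 10¹³ / 4.632 × 10¹¹³ = 3.566 × 10⁻¹⁰⁰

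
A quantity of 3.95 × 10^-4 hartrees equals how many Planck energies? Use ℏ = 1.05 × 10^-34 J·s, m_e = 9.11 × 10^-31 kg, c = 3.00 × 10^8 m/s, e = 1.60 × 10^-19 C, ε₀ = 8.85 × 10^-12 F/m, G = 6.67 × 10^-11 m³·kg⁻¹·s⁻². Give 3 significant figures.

hartree: E_h = m_e e⁴/(4πε₀ℏ)² = 4.38 × 10^-18 J
Planck energy: E_P = √(ℏc⁵/G) = 1.96 × 10^9 J
3.95 × 10^-4 × 4.38 × 10^-18 / 1.96 × 10^9 = 8.84 × 10^-31

8.84 × 10^-31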